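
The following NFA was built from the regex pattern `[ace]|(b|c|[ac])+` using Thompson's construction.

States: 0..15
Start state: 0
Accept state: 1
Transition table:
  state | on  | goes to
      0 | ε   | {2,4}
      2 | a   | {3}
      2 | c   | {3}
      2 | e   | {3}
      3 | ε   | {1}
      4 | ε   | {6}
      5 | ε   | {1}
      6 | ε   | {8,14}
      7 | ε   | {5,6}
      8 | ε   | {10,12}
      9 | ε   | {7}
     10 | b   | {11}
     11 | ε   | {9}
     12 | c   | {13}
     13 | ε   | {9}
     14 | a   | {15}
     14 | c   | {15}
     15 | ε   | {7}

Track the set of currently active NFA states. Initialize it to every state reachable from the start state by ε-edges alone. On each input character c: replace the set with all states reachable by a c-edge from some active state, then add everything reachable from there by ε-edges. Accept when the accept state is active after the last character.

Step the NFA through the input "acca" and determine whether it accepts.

initial (ε-close {0}): {0,2,4,6,8,10,12,14}
'a' @ 1: {1,3,5,6,7,8,10,12,14,15}  (accept∈set)
'c' @ 2: {1,5,6,7,8,9,10,12,13,14,15}  (accept∈set)
'c' @ 3: {1,5,6,7,8,9,10,12,13,14,15}  (accept∈set)
'a' @ 4: {1,5,6,7,8,10,12,14,15}  (accept∈set)
final: {1,5,6,7,8,10,12,14,15}; accept 1 in set

Answer: ACCEPT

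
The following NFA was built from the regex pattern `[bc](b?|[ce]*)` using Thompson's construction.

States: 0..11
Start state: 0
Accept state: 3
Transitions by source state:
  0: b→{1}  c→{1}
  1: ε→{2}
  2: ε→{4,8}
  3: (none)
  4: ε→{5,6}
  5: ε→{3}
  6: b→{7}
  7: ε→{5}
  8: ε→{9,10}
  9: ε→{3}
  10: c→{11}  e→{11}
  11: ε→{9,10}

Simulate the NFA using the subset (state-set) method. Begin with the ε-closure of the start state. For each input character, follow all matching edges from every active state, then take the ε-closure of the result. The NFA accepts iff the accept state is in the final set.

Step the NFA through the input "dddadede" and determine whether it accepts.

start: ε-closure({0}) = {0}
'd' @ 1: {}  — no active states
rest 'ddadede' ignored (set empty)
end set {} — state 3 not in

Answer: REJECT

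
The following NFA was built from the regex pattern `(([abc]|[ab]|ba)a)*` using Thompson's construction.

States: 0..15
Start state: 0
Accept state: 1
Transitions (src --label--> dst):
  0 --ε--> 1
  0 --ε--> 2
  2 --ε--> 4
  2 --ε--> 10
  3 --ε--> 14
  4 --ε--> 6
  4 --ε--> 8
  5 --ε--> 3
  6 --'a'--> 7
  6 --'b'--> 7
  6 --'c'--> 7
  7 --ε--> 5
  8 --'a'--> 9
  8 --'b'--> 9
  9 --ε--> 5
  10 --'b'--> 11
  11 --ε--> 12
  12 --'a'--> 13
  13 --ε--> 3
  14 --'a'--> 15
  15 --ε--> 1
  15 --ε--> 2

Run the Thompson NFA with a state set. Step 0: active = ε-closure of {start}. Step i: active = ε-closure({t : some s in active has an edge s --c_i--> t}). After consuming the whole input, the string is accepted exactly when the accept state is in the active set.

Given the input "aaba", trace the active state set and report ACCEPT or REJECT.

Answer: ACCEPT

Trace:
start: ε-closure({0}) = {0,1,2,4,6,8,10}
'a' @ 1: {3,5,7,9,14}
'a' @ 2: {1,2,4,6,8,10,15}  (accept∈set)
'b' @ 3: {3,5,7,9,11,12,14}
'a' @ 4: {1,2,3,4,6,8,10,13,14,15}  (accept∈set)
end set {1,2,3,4,6,8,10,13,14,15} — state 1 in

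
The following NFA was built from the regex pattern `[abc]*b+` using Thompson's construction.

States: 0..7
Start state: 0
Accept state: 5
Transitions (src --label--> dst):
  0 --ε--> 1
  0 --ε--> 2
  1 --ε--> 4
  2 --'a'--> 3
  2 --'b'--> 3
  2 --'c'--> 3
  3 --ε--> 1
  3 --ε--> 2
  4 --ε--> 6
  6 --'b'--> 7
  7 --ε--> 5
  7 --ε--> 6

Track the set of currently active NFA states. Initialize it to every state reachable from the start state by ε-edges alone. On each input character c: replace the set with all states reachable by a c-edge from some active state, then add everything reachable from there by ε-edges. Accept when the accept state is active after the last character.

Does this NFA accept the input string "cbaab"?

Answer: ACCEPT

Steps:
initial (ε-close {0}): {0,1,2,4,6}
'c' @ 1: {1,2,3,4,6}
'b' @ 2: {1,2,3,4,5,6,7}  (accept∈set)
'a' @ 3: {1,2,3,4,6}
'a' @ 4: {1,2,3,4,6}
'b' @ 5: {1,2,3,4,5,6,7}  (accept∈set)
end set {1,2,3,4,5,6,7} — state 5 in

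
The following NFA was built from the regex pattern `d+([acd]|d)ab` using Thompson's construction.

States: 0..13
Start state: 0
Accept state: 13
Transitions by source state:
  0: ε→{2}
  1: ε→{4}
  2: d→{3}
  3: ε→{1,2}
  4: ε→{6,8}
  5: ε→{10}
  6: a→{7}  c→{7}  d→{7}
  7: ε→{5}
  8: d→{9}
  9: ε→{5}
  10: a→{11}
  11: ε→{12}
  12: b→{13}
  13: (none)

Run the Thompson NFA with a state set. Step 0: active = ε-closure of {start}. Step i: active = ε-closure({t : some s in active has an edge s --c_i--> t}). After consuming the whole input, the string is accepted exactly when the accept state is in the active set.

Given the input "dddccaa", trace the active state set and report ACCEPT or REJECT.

Answer: REJECT

Trace:
initial (ε-close {0}): {0,2}
'd' @ 1: {1,2,3,4,6,8}
'd' @ 2: {1,2,3,4,5,6,7,8,9,10}
'd' @ 3: {1,2,3,4,5,6,7,8,9,10}
'c' @ 4: {5,7,10}
'c' @ 5: {}  — state set empty
rest 'aa' ignored (set empty)
after full input: {}  (accept=13 not in)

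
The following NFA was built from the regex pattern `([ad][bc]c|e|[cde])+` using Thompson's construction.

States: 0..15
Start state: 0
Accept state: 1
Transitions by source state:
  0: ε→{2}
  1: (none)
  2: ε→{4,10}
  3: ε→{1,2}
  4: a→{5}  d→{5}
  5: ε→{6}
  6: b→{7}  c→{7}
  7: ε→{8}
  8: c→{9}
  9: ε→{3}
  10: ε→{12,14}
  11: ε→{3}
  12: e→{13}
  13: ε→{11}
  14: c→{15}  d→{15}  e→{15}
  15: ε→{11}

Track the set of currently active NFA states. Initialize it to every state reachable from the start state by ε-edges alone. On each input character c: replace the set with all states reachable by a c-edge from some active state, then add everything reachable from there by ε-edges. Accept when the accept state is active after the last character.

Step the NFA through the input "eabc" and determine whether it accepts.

S₀ = ε-closure({0}) = {0,2,4,10,12,14}
'e' @ 1: {1,2,3,4,10,11,12,13,14,15}  ✓accept
'a' @ 2: {5,6}
'b' @ 3: {7,8}
'c' @ 4: {1,2,3,4,9,10,12,14}  ✓accept
after full input: {1,2,3,4,9,10,12,14}  (accept=1 in)

Answer: ACCEPT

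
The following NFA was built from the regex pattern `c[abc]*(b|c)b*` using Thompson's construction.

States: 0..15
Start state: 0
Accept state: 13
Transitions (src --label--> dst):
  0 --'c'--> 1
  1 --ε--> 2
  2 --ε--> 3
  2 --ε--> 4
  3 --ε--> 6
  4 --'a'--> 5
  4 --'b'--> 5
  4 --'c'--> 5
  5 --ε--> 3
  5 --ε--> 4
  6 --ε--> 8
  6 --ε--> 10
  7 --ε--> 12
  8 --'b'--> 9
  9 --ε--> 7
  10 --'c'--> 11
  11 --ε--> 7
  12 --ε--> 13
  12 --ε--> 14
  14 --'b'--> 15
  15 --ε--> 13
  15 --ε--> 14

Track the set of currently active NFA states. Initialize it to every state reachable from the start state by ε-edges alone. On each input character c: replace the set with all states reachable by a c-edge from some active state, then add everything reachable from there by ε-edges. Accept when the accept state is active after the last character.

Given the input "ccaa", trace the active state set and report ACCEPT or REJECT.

Answer: REJECT

Derivation:
start: ε-closure({0}) = {0}
'c' @ 1: {1,2,3,4,6,8,10}
'c' @ 2: {3,4,5,6,7,8,10,11,12,13,14}  (accept∈set)
'a' @ 3: {3,4,5,6,8,10}
'a' @ 4: {3,4,5,6,8,10}
final: {3,4,5,6,8,10}; accept 13 not in set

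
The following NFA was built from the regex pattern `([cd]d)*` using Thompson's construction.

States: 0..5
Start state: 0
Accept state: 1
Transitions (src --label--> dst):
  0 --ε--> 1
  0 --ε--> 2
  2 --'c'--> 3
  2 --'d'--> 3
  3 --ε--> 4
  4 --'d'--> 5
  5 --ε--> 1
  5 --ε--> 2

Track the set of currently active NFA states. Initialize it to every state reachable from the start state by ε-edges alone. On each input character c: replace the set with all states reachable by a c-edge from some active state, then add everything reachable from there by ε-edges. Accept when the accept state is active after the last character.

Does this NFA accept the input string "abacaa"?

Answer: REJECT

Steps:
start: ε-closure({0}) = {0,1,2}
'a' @ 1: {}  — state set empty
rest 'bacaa' ignored (set empty)
end set {} — state 1 not in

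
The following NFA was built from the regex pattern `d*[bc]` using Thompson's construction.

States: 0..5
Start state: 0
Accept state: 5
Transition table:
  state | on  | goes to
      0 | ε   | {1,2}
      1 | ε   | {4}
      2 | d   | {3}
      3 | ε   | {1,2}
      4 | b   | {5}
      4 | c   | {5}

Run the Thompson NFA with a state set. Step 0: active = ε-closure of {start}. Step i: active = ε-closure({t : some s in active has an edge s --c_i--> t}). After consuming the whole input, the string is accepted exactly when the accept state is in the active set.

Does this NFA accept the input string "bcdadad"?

start: ε-closure({0}) = {0,1,2,4}
'b' @ 1: {5}  ✓accept
'c' @ 2: {}  — no active states
rest 'dadad' ignored (set empty)
end set {} — state 5 not in

Answer: REJECT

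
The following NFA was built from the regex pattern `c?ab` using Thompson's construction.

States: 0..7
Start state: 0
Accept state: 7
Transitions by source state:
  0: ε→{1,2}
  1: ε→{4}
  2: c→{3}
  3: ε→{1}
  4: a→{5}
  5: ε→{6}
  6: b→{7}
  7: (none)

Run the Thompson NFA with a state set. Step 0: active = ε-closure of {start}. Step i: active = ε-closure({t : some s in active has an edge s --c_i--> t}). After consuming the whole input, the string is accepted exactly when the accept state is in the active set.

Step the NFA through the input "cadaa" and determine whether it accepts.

S₀ = ε-closure({0}) = {0,1,2,4}
'c' @ 1: {1,3,4}
'a' @ 2: {5,6}
'd' @ 3: {}  — state set empty
rest 'aa' ignored (set empty)
after full input: {}  (accept=7 not in)

Answer: REJECT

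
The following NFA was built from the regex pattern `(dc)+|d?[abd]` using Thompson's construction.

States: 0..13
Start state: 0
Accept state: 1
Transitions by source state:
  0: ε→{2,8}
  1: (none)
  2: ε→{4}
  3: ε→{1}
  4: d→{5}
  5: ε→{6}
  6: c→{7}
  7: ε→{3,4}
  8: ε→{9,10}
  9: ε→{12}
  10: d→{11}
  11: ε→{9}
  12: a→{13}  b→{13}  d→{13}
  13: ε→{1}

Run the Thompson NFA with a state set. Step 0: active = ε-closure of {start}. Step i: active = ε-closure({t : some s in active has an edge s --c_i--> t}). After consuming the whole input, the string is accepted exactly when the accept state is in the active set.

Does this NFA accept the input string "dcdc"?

Answer: ACCEPT

Steps:
initial (ε-close {0}): {0,2,4,8,9,10,12}
'd' @ 1: {1,5,6,9,11,12,13}  (accept∈set)
'c' @ 2: {1,3,4,7}  (accept∈set)
'd' @ 3: {5,6}
'c' @ 4: {1,3,4,7}  (accept∈set)
after full input: {1,3,4,7}  (accept=1 in)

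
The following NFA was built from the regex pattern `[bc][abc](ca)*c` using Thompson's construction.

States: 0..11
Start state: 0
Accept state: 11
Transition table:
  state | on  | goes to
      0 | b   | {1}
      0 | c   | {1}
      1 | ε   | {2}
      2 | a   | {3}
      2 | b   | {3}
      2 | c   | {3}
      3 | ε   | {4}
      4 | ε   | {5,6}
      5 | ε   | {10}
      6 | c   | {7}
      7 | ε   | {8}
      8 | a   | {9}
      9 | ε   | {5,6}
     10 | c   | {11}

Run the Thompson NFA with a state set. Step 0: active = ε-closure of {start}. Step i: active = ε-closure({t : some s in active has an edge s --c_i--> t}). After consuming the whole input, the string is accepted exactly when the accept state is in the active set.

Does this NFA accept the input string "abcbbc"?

Answer: REJECT

Derivation:
start: ε-closure({0}) = {0}
'a' @ 1: {}  — state set empty
rest 'bcbbc' ignored (set empty)
final: {}; accept 11 not in set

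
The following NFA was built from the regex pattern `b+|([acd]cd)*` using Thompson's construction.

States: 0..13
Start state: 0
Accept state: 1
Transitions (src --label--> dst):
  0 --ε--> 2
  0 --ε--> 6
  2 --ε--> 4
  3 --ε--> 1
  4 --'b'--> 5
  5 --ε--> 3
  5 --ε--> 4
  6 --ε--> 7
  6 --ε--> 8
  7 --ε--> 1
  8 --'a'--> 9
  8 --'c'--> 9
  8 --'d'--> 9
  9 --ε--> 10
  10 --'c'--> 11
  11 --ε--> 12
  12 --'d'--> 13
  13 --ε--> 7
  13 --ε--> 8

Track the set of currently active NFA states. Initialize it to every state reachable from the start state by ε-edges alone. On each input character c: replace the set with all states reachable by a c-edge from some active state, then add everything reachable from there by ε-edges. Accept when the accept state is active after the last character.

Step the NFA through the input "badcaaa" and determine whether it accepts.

Answer: REJECT

Trace:
start: ε-closure({0}) = {0,1,2,4,6,7,8}
'b' @ 1: {1,3,4,5}  (accept∈set)
'a' @ 2: {}  — dead — no transitions
rest 'dcaaa' ignored (set empty)
final: {}; accept 1 not in set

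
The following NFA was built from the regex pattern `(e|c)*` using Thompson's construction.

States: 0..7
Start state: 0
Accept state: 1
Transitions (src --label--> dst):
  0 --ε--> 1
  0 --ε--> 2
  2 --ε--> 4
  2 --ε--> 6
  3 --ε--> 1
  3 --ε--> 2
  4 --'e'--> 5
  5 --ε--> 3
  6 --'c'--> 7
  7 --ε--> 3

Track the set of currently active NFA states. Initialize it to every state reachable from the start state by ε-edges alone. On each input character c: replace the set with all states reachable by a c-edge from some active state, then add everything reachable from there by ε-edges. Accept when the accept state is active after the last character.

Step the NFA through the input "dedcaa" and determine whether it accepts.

Answer: REJECT

Derivation:
start: ε-closure({0}) = {0,1,2,4,6}
'd' @ 1: {}  — state set empty
rest 'edcaa' ignored (set empty)
final: {}; accept 1 not in set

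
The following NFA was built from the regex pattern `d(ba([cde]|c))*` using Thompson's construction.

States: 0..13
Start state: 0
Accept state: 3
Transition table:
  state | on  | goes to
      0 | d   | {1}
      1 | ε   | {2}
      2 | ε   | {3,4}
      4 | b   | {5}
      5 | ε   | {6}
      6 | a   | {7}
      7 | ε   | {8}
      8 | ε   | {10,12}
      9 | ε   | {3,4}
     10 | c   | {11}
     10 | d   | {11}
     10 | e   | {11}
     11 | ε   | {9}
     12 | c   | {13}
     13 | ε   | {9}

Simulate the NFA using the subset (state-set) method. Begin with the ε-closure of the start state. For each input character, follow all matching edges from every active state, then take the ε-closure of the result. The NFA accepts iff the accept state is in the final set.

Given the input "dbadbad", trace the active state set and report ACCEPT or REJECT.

Answer: ACCEPT

Trace:
S₀ = ε-closure({0}) = {0}
'd' @ 1: {1,2,3,4}  (accept∈set)
'b' @ 2: {5,6}
'a' @ 3: {7,8,10,12}
'd' @ 4: {3,4,9,11}  (accept∈set)
'b' @ 5: {5,6}
'a' @ 6: {7,8,10,12}
'd' @ 7: {3,4,9,11}  (accept∈set)
final: {3,4,9,11}; accept 3 in set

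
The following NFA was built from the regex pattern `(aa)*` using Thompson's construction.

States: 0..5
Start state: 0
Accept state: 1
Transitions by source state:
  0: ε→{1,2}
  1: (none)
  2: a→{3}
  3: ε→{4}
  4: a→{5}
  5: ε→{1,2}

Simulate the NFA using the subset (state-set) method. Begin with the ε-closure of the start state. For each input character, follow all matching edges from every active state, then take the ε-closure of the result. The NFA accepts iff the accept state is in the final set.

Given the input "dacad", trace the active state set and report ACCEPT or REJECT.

initial (ε-close {0}): {0,1,2}
'd' @ 1: {}  — state set empty
rest 'acad' ignored (set empty)
end set {} — state 1 not in

Answer: REJECT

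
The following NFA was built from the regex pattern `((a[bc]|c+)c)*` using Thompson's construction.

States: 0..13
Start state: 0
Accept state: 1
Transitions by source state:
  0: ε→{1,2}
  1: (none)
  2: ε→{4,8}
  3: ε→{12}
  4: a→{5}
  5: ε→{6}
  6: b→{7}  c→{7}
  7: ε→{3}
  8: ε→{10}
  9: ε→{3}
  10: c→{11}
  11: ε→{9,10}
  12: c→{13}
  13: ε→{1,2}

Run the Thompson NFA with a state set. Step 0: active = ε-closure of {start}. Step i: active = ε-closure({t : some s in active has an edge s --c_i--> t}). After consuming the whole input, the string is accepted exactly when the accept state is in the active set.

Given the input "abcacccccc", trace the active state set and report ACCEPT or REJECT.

S₀ = ε-closure({0}) = {0,1,2,4,8,10}
'a' @ 1: {5,6}
'b' @ 2: {3,7,12}
'c' @ 3: {1,2,4,8,10,13}  [accepting]
'a' @ 4: {5,6}
'c' @ 5: {3,7,12}
'c' @ 6: {1,2,4,8,10,13}  [accepting]
'c' @ 7: {3,9,10,11,12}
'c' @ 8: {1,2,3,4,8,9,10,11,12,13}  [accepting]
'c' @ 9: {1,2,3,4,8,9,10,11,12,13}  [accepting]
'c' @ 10: {1,2,3,4,8,9,10,11,12,13}  [accepting]
final: {1,2,3,4,8,9,10,11,12,13}; accept 1 in set

Answer: ACCEPT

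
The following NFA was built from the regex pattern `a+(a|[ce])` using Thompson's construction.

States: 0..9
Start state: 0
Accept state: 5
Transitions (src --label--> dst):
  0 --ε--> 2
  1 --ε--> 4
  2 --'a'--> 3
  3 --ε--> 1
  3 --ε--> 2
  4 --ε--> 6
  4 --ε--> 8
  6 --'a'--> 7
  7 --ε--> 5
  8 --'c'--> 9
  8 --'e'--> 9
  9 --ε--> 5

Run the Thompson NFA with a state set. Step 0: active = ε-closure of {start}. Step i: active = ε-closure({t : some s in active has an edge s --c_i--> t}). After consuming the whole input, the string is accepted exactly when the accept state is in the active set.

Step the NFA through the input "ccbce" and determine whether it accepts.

S₀ = ε-closure({0}) = {0,2}
'c' @ 1: {}  — no active states
rest 'cbce' ignored (set empty)
final: {}; accept 5 not in set

Answer: REJECT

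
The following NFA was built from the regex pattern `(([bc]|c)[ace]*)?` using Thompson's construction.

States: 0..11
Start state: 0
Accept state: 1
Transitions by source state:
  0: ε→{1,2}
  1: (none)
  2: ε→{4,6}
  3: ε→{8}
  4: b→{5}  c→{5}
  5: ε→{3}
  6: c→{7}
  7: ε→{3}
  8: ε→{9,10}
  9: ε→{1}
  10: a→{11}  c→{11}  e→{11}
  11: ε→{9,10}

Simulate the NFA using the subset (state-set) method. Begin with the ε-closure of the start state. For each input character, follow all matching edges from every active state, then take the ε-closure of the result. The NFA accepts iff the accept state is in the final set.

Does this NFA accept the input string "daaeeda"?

Answer: REJECT

Steps:
S₀ = ε-closure({0}) = {0,1,2,4,6}
'd' @ 1: {}  — dead — no transitions
rest 'aaeeda' ignored (set empty)
final: {}; accept 1 not in set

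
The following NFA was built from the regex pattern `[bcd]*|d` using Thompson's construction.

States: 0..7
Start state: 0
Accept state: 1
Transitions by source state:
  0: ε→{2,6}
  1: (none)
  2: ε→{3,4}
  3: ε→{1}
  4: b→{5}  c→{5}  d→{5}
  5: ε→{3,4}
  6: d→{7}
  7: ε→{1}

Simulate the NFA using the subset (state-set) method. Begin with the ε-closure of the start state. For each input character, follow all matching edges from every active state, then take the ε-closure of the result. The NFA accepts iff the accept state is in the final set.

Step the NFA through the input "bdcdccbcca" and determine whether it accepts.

Answer: REJECT

Steps:
initial (ε-close {0}): {0,1,2,3,4,6}
'b' @ 1: {1,3,4,5}  ✓accept
'd' @ 2: {1,3,4,5}  ✓accept
'c' @ 3: {1,3,4,5}  ✓accept
'd' @ 4: {1,3,4,5}  ✓accept
'c' @ 5: {1,3,4,5}  ✓accept
'c' @ 6: {1,3,4,5}  ✓accept
'b' @ 7: {1,3,4,5}  ✓accept
'c' @ 8: {1,3,4,5}  ✓accept
'c' @ 9: {1,3,4,5}  ✓accept
'a' @ 10: {}  — dead — no transitions
final: {}; accept 1 not in set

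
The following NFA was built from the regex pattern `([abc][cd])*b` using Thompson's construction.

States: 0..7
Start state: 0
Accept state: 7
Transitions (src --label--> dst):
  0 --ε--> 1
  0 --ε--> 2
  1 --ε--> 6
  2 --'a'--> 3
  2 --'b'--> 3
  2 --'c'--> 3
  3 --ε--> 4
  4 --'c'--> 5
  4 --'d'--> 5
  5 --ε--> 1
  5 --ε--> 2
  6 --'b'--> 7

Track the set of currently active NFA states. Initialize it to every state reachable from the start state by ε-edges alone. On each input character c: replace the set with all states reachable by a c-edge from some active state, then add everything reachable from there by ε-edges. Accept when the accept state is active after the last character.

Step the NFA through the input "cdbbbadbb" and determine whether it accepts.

start: ε-closure({0}) = {0,1,2,6}
'c' @ 1: {3,4}
'd' @ 2: {1,2,5,6}
'b' @ 3: {3,4,7}  ✓accept
'b' @ 4: {}  — state set empty
rest 'badbb' ignored (set empty)
after full input: {}  (accept=7 not in)

Answer: REJECT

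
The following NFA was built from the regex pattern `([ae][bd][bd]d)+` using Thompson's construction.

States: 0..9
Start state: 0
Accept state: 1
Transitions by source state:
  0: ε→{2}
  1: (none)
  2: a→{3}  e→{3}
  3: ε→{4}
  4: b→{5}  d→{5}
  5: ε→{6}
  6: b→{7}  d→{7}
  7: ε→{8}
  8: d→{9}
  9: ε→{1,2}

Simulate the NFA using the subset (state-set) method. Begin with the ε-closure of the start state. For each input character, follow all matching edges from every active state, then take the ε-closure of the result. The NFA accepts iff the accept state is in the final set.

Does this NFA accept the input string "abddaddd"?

Answer: ACCEPT

Steps:
initial (ε-close {0}): {0,2}
'a' @ 1: {3,4}
'b' @ 2: {5,6}
'd' @ 3: {7,8}
'd' @ 4: {1,2,9}  [accepting]
'a' @ 5: {3,4}
'd' @ 6: {5,6}
'd' @ 7: {7,8}
'd' @ 8: {1,2,9}  [accepting]
final: {1,2,9}; accept 1 in set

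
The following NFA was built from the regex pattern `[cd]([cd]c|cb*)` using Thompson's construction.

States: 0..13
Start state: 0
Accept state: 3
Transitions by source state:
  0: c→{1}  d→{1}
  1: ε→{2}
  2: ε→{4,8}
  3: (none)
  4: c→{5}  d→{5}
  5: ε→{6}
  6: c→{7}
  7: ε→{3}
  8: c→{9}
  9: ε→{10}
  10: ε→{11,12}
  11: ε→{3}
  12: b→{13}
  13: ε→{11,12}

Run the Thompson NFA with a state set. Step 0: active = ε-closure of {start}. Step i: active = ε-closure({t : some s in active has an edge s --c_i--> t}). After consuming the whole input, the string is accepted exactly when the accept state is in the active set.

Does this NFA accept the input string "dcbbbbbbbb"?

S₀ = ε-closure({0}) = {0}
'd' @ 1: {1,2,4,8}
'c' @ 2: {3,5,6,9,10,11,12}  (accept∈set)
'b' @ 3: {3,11,12,13}  (accept∈set)
'b' @ 4: {3,11,12,13}  (accept∈set)
'b' @ 5: {3,11,12,13}  (accept∈set)
'b' @ 6: {3,11,12,13}  (accept∈set)
'b' @ 7: {3,11,12,13}  (accept∈set)
'b' @ 8: {3,11,12,13}  (accept∈set)
'b' @ 9: {3,11,12,13}  (accept∈set)
'b' @ 10: {3,11,12,13}  (accept∈set)
end set {3,11,12,13} — state 3 in

Answer: ACCEPT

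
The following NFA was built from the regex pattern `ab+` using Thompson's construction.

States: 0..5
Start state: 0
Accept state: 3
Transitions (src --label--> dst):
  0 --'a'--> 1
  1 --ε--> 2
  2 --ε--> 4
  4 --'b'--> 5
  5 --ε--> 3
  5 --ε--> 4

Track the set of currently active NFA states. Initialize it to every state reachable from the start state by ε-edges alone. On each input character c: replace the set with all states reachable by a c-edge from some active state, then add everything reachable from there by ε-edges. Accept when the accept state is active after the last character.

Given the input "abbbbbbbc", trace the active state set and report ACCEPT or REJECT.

initial (ε-close {0}): {0}
'a' @ 1: {1,2,4}
'b' @ 2: {3,4,5}  [accepting]
'b' @ 3: {3,4,5}  [accepting]
'b' @ 4: {3,4,5}  [accepting]
'b' @ 5: {3,4,5}  [accepting]
'b' @ 6: {3,4,5}  [accepting]
'b' @ 7: {3,4,5}  [accepting]
'b' @ 8: {3,4,5}  [accepting]
'c' @ 9: {}  — dead — no transitions
end set {} — state 3 not in

Answer: REJECT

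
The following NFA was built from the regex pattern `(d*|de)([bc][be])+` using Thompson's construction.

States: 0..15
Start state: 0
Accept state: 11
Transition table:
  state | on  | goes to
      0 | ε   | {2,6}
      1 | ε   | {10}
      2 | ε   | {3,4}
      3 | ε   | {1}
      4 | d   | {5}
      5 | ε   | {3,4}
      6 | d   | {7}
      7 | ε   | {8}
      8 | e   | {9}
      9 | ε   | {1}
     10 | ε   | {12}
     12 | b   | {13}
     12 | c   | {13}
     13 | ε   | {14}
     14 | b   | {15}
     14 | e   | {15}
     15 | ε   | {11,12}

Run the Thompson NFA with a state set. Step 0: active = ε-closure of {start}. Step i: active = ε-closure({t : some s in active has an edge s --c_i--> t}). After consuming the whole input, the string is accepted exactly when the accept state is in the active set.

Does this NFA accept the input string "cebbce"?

Answer: ACCEPT

Steps:
start: ε-closure({0}) = {0,1,2,3,4,6,10,12}
'c' @ 1: {13,14}
'e' @ 2: {11,12,15}  [accepting]
'b' @ 3: {13,14}
'b' @ 4: {11,12,15}  [accepting]
'c' @ 5: {13,14}
'e' @ 6: {11,12,15}  [accepting]
final: {11,12,15}; accept 11 in set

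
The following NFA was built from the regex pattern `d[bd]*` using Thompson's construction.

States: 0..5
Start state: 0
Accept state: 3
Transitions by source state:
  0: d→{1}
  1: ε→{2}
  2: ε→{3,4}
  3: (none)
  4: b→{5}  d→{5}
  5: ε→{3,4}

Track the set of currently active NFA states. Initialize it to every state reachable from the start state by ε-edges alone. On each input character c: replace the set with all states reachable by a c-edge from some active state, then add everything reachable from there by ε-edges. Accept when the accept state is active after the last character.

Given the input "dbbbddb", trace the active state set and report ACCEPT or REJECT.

Answer: ACCEPT

Steps:
initial (ε-close {0}): {0}
'd' @ 1: {1,2,3,4}  (accept∈set)
'b' @ 2: {3,4,5}  (accept∈set)
'b' @ 3: {3,4,5}  (accept∈set)
'b' @ 4: {3,4,5}  (accept∈set)
'd' @ 5: {3,4,5}  (accept∈set)
'd' @ 6: {3,4,5}  (accept∈set)
'b' @ 7: {3,4,5}  (accept∈set)
after full input: {3,4,5}  (accept=3 in)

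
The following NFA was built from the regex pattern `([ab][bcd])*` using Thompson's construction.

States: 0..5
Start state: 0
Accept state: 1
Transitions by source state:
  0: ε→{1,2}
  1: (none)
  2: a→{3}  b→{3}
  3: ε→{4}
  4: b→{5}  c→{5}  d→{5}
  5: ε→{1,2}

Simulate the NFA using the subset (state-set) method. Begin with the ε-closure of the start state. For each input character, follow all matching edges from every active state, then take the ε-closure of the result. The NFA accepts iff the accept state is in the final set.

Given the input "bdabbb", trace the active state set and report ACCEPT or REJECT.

Answer: ACCEPT

Trace:
S₀ = ε-closure({0}) = {0,1,2}
'b' @ 1: {3,4}
'd' @ 2: {1,2,5}  [accepting]
'a' @ 3: {3,4}
'b' @ 4: {1,2,5}  [accepting]
'b' @ 5: {3,4}
'b' @ 6: {1,2,5}  [accepting]
final: {1,2,5}; accept 1 in set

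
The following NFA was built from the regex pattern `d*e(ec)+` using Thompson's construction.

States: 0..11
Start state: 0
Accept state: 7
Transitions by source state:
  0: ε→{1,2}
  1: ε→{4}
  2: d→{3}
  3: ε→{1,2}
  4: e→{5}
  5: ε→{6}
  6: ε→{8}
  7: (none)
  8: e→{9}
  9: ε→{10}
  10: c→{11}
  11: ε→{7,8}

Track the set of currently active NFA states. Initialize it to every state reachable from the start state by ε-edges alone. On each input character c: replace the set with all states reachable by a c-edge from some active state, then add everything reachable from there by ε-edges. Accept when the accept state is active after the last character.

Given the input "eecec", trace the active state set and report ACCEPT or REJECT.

Answer: ACCEPT

Trace:
start: ε-closure({0}) = {0,1,2,4}
'e' @ 1: {5,6,8}
'e' @ 2: {9,10}
'c' @ 3: {7,8,11}  ✓accept
'e' @ 4: {9,10}
'c' @ 5: {7,8,11}  ✓accept
final: {7,8,11}; accept 7 in set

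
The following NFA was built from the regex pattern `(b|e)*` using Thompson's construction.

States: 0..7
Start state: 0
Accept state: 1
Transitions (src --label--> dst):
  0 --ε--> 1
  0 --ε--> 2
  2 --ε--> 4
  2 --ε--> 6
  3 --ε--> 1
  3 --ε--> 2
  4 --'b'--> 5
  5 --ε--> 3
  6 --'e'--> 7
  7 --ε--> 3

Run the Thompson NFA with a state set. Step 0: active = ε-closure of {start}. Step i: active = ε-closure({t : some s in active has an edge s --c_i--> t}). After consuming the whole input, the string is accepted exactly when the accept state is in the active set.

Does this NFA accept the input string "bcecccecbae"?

start: ε-closure({0}) = {0,1,2,4,6}
'b' @ 1: {1,2,3,4,5,6}  [accepting]
'c' @ 2: {}  — dead — no transitions
rest 'ecccecbae' ignored (set empty)
end set {} — state 1 not in

Answer: REJECT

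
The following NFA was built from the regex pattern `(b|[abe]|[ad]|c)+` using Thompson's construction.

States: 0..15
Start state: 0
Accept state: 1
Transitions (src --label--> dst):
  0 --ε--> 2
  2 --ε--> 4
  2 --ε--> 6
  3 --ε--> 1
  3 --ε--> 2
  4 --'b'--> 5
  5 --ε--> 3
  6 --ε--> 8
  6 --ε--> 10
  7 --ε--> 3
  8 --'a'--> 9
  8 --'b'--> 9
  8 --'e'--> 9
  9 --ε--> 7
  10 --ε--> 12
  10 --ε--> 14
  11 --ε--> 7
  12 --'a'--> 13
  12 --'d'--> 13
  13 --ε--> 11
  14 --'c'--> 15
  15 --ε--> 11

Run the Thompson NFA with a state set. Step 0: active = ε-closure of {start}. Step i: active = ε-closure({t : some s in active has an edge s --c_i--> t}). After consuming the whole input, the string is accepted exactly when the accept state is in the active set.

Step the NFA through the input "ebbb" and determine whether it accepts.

initial (ε-close {0}): {0,2,4,6,8,10,12,14}
'e' @ 1: {1,2,3,4,6,7,8,9,10,12,14}  ✓accept
'b' @ 2: {1,2,3,4,5,6,7,8,9,10,12,14}  ✓accept
'b' @ 3: {1,2,3,4,5,6,7,8,9,10,12,14}  ✓accept
'b' @ 4: {1,2,3,4,5,6,7,8,9,10,12,14}  ✓accept
end set {1,2,3,4,5,6,7,8,9,10,12,14} — state 1 in

Answer: ACCEPT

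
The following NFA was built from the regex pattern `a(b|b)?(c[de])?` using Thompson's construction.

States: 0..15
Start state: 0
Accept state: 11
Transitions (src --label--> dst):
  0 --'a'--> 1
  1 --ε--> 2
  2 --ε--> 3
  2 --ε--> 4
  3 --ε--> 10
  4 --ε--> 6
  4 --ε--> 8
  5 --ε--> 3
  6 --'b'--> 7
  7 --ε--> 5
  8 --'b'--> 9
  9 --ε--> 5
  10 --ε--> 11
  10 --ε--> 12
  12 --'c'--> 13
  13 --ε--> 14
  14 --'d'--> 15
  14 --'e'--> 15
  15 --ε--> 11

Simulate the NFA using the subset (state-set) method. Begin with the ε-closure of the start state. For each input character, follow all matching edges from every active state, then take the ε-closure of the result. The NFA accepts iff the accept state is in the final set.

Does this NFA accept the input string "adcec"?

start: ε-closure({0}) = {0}
'a' @ 1: {1,2,3,4,6,8,10,11,12}  ✓accept
'd' @ 2: {}  — dead — no transitions
rest 'cec' ignored (set empty)
end set {} — state 11 not in

Answer: REJECT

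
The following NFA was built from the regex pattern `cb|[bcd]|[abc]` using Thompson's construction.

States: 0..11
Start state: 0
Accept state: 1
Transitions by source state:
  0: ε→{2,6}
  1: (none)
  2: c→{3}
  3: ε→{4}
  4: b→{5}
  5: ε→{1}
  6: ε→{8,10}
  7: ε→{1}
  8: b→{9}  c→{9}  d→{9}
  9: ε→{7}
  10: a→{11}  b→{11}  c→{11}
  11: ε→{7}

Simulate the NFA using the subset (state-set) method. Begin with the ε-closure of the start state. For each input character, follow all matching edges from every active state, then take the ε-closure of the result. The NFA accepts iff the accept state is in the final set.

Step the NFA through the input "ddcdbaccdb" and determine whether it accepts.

Answer: REJECT

Steps:
initial (ε-close {0}): {0,2,6,8,10}
'd' @ 1: {1,7,9}  ✓accept
'd' @ 2: {}  — state set empty
rest 'cdbaccdb' ignored (set empty)
end set {} — state 1 not in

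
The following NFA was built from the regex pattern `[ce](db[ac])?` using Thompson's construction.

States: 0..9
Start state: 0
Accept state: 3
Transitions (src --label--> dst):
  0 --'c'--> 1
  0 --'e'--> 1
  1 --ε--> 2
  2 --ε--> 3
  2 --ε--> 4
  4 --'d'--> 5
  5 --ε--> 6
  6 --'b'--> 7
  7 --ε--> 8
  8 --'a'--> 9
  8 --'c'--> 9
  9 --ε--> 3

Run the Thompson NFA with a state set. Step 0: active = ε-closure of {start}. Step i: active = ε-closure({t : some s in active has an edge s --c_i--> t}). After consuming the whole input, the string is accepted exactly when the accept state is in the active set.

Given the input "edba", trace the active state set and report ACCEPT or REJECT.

Answer: ACCEPT

Steps:
S₀ = ε-closure({0}) = {0}
'e' @ 1: {1,2,3,4}  ✓accept
'd' @ 2: {5,6}
'b' @ 3: {7,8}
'a' @ 4: {3,9}  ✓accept
after full input: {3,9}  (accept=3 in)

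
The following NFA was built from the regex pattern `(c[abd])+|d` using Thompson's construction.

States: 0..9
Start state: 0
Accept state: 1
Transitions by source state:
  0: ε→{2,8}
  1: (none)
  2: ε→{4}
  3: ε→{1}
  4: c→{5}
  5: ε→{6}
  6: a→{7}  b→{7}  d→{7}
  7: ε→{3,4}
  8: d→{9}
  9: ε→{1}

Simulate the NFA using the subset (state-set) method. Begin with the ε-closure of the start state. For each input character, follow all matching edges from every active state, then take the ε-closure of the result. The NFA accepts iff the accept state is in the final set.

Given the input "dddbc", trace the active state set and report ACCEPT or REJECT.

initial (ε-close {0}): {0,2,4,8}
'd' @ 1: {1,9}  ✓accept
'd' @ 2: {}  — no active states
rest 'dbc' ignored (set empty)
end set {} — state 1 not in

Answer: REJECT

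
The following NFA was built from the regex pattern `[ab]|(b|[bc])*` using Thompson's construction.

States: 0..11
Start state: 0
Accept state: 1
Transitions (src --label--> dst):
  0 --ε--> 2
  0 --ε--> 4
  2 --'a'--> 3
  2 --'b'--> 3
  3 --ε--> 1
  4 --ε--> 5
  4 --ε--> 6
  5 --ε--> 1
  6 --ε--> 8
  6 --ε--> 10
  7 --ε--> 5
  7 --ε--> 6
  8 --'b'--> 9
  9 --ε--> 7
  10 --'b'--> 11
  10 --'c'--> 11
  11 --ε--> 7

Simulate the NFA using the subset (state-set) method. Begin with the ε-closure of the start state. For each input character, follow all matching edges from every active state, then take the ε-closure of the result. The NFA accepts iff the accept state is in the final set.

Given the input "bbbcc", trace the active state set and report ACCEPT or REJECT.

Answer: ACCEPT

Derivation:
start: ε-closure({0}) = {0,1,2,4,5,6,8,10}
'b' @ 1: {1,3,5,6,7,8,9,10,11}  ✓accept
'b' @ 2: {1,5,6,7,8,9,10,11}  ✓accept
'b' @ 3: {1,5,6,7,8,9,10,11}  ✓accept
'c' @ 4: {1,5,6,7,8,10,11}  ✓accept
'c' @ 5: {1,5,6,7,8,10,11}  ✓accept
after full input: {1,5,6,7,8,10,11}  (accept=1 in)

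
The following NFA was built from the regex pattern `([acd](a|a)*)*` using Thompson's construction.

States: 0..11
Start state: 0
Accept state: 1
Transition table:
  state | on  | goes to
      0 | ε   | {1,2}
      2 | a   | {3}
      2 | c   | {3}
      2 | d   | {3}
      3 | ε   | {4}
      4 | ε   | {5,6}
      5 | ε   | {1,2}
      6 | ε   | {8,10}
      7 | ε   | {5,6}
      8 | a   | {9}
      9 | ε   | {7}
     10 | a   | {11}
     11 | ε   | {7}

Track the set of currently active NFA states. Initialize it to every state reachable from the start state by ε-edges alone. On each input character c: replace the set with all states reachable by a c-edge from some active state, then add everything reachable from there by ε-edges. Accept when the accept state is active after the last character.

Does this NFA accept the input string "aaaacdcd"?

start: ε-closure({0}) = {0,1,2}
'a' @ 1: {1,2,3,4,5,6,8,10}  (accept∈set)
'a' @ 2: {1,2,3,4,5,6,7,8,9,10,11}  (accept∈set)
'a' @ 3: {1,2,3,4,5,6,7,8,9,10,11}  (accept∈set)
'a' @ 4: {1,2,3,4,5,6,7,8,9,10,11}  (accept∈set)
'c' @ 5: {1,2,3,4,5,6,8,10}  (accept∈set)
'd' @ 6: {1,2,3,4,5,6,8,10}  (accept∈set)
'c' @ 7: {1,2,3,4,5,6,8,10}  (accept∈set)
'd' @ 8: {1,2,3,4,5,6,8,10}  (accept∈set)
final: {1,2,3,4,5,6,8,10}; accept 1 in set

Answer: ACCEPT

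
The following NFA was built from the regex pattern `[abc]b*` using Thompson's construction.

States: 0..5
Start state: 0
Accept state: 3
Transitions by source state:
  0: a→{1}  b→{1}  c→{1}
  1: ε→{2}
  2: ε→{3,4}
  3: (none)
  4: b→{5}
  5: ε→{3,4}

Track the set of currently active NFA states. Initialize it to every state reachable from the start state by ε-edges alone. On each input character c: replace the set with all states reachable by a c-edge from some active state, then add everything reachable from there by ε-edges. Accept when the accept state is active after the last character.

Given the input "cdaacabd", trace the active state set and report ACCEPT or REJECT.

Answer: REJECT

Trace:
start: ε-closure({0}) = {0}
'c' @ 1: {1,2,3,4}  (accept∈set)
'd' @ 2: {}  — dead — no transitions
rest 'aacabd' ignored (set empty)
final: {}; accept 3 not in set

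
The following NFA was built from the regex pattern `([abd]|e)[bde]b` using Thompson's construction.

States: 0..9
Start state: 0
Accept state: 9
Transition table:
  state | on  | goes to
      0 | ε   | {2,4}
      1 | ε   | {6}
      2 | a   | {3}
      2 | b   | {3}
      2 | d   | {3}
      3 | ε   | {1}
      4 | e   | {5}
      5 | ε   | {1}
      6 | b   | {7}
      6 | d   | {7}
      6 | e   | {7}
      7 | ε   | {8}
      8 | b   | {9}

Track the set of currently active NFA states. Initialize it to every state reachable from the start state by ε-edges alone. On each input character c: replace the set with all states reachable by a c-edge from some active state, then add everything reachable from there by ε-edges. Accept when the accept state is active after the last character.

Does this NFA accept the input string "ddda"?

Answer: REJECT

Steps:
start: ε-closure({0}) = {0,2,4}
'd' @ 1: {1,3,6}
'd' @ 2: {7,8}
'd' @ 3: {}  — no active states
rest 'a' ignored (set empty)
after full input: {}  (accept=9 not in)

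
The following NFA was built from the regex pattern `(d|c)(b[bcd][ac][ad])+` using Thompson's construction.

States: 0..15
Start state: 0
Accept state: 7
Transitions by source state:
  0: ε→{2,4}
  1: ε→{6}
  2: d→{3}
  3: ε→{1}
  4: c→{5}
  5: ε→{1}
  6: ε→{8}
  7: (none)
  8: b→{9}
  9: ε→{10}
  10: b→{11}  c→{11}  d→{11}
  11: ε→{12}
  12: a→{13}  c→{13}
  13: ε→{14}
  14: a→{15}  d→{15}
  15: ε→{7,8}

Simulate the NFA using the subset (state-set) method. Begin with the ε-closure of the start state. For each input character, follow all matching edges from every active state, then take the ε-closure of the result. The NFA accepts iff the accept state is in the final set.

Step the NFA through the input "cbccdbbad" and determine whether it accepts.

S₀ = ε-closure({0}) = {0,2,4}
'c' @ 1: {1,5,6,8}
'b' @ 2: {9,10}
'c' @ 3: {11,12}
'c' @ 4: {13,14}
'd' @ 5: {7,8,15}  (accept∈set)
'b' @ 6: {9,10}
'b' @ 7: {11,12}
'a' @ 8: {13,14}
'd' @ 9: {7,8,15}  (accept∈set)
final: {7,8,15}; accept 7 in set

Answer: ACCEPT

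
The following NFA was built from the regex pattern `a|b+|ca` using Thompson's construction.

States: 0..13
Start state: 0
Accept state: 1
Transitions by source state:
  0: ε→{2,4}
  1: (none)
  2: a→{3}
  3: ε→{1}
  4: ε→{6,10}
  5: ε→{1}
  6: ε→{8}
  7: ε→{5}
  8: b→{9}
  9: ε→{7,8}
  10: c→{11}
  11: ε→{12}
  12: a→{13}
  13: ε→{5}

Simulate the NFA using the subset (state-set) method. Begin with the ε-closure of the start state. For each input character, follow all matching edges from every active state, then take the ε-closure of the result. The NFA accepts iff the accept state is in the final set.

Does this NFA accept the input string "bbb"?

Answer: ACCEPT

Steps:
initial (ε-close {0}): {0,2,4,6,8,10}
'b' @ 1: {1,5,7,8,9}  (accept∈set)
'b' @ 2: {1,5,7,8,9}  (accept∈set)
'b' @ 3: {1,5,7,8,9}  (accept∈set)
end set {1,5,7,8,9} — state 1 in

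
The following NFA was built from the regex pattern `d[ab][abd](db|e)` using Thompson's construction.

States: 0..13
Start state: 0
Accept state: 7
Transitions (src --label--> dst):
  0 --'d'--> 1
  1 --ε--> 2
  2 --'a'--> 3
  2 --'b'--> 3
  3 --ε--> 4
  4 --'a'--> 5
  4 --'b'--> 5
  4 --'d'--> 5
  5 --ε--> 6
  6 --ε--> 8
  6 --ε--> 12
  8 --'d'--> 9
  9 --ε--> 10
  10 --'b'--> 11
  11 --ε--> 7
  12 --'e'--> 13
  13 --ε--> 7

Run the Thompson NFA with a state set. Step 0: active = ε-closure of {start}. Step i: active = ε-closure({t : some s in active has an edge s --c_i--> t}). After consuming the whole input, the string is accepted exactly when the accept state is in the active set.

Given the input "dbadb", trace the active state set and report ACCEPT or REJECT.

start: ε-closure({0}) = {0}
'd' @ 1: {1,2}
'b' @ 2: {3,4}
'a' @ 3: {5,6,8,12}
'd' @ 4: {9,10}
'b' @ 5: {7,11}  (accept∈set)
after full input: {7,11}  (accept=7 in)

Answer: ACCEPT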